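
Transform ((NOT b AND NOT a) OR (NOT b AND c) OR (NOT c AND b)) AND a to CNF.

((NOT b AND NOT a) OR (NOT b AND c) OR (NOT c AND b)) AND a
≡ (NOT b OR NOT b OR NOT c) AND (NOT b OR NOT b OR b) AND (NOT b OR c OR NOT c) AND (NOT b OR c OR b) AND (NOT a OR NOT b OR NOT c) AND (NOT a OR NOT b OR b) AND (NOT a OR c OR NOT c) AND (NOT a OR c OR b) AND a   — distribute OR over AND
≡ (NOT b OR NOT c) AND (NOT a OR c OR b) AND a   — simplify

(NOT b OR NOT c) AND (NOT a OR c OR b) AND a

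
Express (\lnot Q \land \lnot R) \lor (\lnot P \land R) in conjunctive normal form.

(\lnot Q \lor \lnot P) \land (\lnot Q \lor R) \land (\lnot R \lor \lnot P)

(\lnot Q \land \lnot R) \lor (\lnot P \land R)
⇔ (\lnot Q \lor \lnot P) \land (\lnot Q \lor R) \land (\lnot R \lor \lnot P) \land (\lnot R \lor R)   [distribute \lor over \land]
⇔ (\lnot Q \lor \lnot P) \land (\lnot Q \lor R) \land (\lnot R \lor \lnot P)   [simplify]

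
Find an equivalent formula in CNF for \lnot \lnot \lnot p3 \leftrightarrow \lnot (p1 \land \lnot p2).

(p3 \lor \lnot p1 \lor p2) \land (p1 \lor \lnot p3) \land (\lnot p2 \lor \lnot p3)

\lnot \lnot \lnot p3 \leftrightarrow \lnot (p1 \land \lnot p2)
= (\lnot \lnot \lnot p3 \to \lnot (p1 \land \lnot p2)) \land (\lnot (p1 \land \lnot p2) \to \lnot \lnot \lnot p3)   [eliminate \leftrightarrow]
= (\lnot \lnot \lnot \lnot p3 \lor \lnot (p1 \land \lnot p2)) \land (\lnot (p1 \land \lnot p2) \to \lnot \lnot \lnot p3)   [eliminate \to]
= (\lnot \lnot \lnot \lnot p3 \lor \lnot (p1 \land \lnot p2)) \land (\lnot \lnot (p1 \land \lnot p2) \lor \lnot \lnot \lnot p3)   [eliminate \to]
= (\lnot \lnot p3 \lor \lnot (p1 \land \lnot p2)) \land (\lnot \lnot (p1 \land \lnot p2) \lor \lnot \lnot \lnot p3)   [double negation]
= (p3 \lor \lnot (p1 \land \lnot p2)) \land (\lnot \lnot (p1 \land \lnot p2) \lor \lnot \lnot \lnot p3)   [double negation]
= (p3 \lor \lnot p1 \lor \lnot \lnot p2) \land (\lnot \lnot (p1 \land \lnot p2) \lor \lnot \lnot \lnot p3)   [De Morgan]
= (p3 \lor \lnot p1 \lor p2) \land (\lnot \lnot (p1 \land \lnot p2) \lor \lnot \lnot \lnot p3)   [double negation]
= (p3 \lor \lnot p1 \lor p2) \land ((p1 \land \lnot p2) \lor \lnot \lnot \lnot p3)   [double negation]
= (p3 \lor \lnot p1 \lor p2) \land ((p1 \land \lnot p2) \lor \lnot p3)   [double negation]
= (p3 \lor \lnot p1 \lor p2) \land (p1 \lor \lnot p3) \land (\lnot p2 \lor \lnot p3)   [distribute \lor over \land]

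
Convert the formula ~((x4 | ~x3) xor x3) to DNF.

~((x4 | ~x3) xor x3)
≡ ~(((x4 | ~x3) & ~x3) | (~(x4 | ~x3) & x3))   [expand xor]
≡ ~((x4 | ~x3) & ~x3) & ~(~(x4 | ~x3) & x3)   [De Morgan]
≡ (~(x4 | ~x3) | ~~x3) & ~(~(x4 | ~x3) & x3)   [De Morgan]
≡ ((~x4 & ~~x3) | ~~x3) & ~(~(x4 | ~x3) & x3)   [De Morgan]
≡ ((~x4 & x3) | ~~x3) & ~(~(x4 | ~x3) & x3)   [double negation]
≡ ((~x4 & x3) | x3) & ~(~(x4 | ~x3) & x3)   [double negation]
≡ ((~x4 & x3) | x3) & (~~(x4 | ~x3) | ~x3)   [De Morgan]
≡ ((~x4 & x3) | x3) & (x4 | ~x3 | ~x3)   [double negation]
≡ (~x4 & x3 & x4) | (~x4 & x3 & ~x3) | (~x4 & x3 & ~x3) | (x3 & x4) | (x3 & ~x3) | (x3 & ~x3)   [distribute & over |]
≡ x3 & x4   [simplify]

x3 & x4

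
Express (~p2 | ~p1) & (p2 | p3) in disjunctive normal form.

(~p2 | ~p1) & (p2 | p3)
⇔ (~p2 & p2) | (~p2 & p3) | (~p1 & p2) | (~p1 & p3)
⇔ (~p2 & p3) | (~p1 & p2) | (~p1 & p3)

(~p2 & p3) | (~p1 & p2) | (~p1 & p3)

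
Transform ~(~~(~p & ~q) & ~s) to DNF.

p | q | s

~(~~(~p & ~q) & ~s)
⇔ ~~~(~p & ~q) | ~~s   [De Morgan]
⇔ ~(~p & ~q) | ~~s   [double negation]
⇔ ~~p | ~~q | ~~s   [De Morgan]
⇔ p | ~~q | ~~s   [double negation]
⇔ p | q | ~~s   [double negation]
⇔ p | q | s   [double negation]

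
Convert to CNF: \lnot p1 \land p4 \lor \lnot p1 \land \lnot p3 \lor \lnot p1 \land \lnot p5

\lnot p1 \land (p4 \lor \lnot p3 \lor \lnot p5)

\lnot p1 \land p4 \lor \lnot p1 \land \lnot p3 \lor \lnot p1 \land \lnot p5
≡ (\lnot p1 \lor \lnot p1 \lor \lnot p1) \land (\lnot p1 \lor \lnot p1 \lor \lnot p5) \land (\lnot p1 \lor \lnot p3 \lor \lnot p1) \land (\lnot p1 \lor \lnot p3 \lor \lnot p5) \land (p4 \lor \lnot p1 \lor \lnot p1) \land (p4 \lor \lnot p1 \lor \lnot p5) \land (p4 \lor \lnot p3 \lor \lnot p1) \land (p4 \lor \lnot p3 \lor \lnot p5)   [distribute \lor over \land]
≡ \lnot p1 \land (p4 \lor \lnot p3 \lor \lnot p5)   [simplify]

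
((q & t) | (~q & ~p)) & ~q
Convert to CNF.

(q | ~p) & (t | ~p) & ~q

((q & t) | (~q & ~p)) & ~q
≡ (q | ~q) & (q | ~p) & (t | ~q) & (t | ~p) & ~q   [distribute | over &]
≡ (q | ~p) & (t | ~p) & ~q   [simplify]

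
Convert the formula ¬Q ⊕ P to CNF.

(¬Q ∨ P) ∧ (Q ∨ ¬P)

¬Q ⊕ P
⇔ (¬Q ∨ P) ∧ ¬(¬Q ∧ P)   — expand ⊕
⇔ (¬Q ∨ P) ∧ (¬¬Q ∨ ¬P)   — De Morgan
⇔ (¬Q ∨ P) ∧ (Q ∨ ¬P)   — double negation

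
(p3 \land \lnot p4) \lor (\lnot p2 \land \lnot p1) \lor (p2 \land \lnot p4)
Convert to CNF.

(p3 \land \lnot p4) \lor (\lnot p2 \land \lnot p1) \lor (p2 \land \lnot p4)
≡ (p3 \lor \lnot p2 \lor p2) \land (p3 \lor \lnot p2 \lor \lnot p4) \land (p3 \lor \lnot p1 \lor p2) \land (p3 \lor \lnot p1 \lor \lnot p4) \land (\lnot p4 \lor \lnot p2 \lor p2) \land (\lnot p4 \lor \lnot p2 \lor \lnot p4) \land (\lnot p4 \lor \lnot p1 \lor p2) \land (\lnot p4 \lor \lnot p1 \lor \lnot p4)   (distribute \lor over \land)
≡ (p3 \lor \lnot p1 \lor p2) \land (\lnot p4 \lor \lnot p2) \land (\lnot p4 \lor \lnot p1)   (simplify)

(p3 \lor \lnot p1 \lor p2) \land (\lnot p4 \lor \lnot p2) \land (\lnot p4 \lor \lnot p1)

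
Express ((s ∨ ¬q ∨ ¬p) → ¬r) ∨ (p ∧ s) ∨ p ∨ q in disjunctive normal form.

¬r ∨ p ∨ q

((s ∨ ¬q ∨ ¬p) → ¬r) ∨ (p ∧ s) ∨ p ∨ q
= ¬(s ∨ ¬q ∨ ¬p) ∨ ¬r ∨ (p ∧ s) ∨ p ∨ q   — eliminate →
= (¬s ∧ ¬¬q ∧ ¬¬p) ∨ ¬r ∨ (p ∧ s) ∨ p ∨ q   — De Morgan
= (¬s ∧ q ∧ ¬¬p) ∨ ¬r ∨ (p ∧ s) ∨ p ∨ q   — double negation
= (¬s ∧ q ∧ p) ∨ ¬r ∨ (p ∧ s) ∨ p ∨ q   — double negation
= ¬r ∨ p ∨ q   — simplify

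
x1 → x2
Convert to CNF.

x1 → x2
≡ ¬x1 ∨ x2   [eliminate →]

¬x1 ∨ x2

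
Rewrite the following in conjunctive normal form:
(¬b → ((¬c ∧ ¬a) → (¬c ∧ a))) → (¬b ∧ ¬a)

(¬b → ((¬c ∧ ¬a) → (¬c ∧ a))) → (¬b ∧ ¬a)
= ¬(¬b → ((¬c ∧ ¬a) → (¬c ∧ a))) ∨ (¬b ∧ ¬a)
= ¬(¬¬b ∨ ((¬c ∧ ¬a) → (¬c ∧ a))) ∨ (¬b ∧ ¬a)
= ¬(¬¬b ∨ ¬(¬c ∧ ¬a) ∨ (¬c ∧ a)) ∨ (¬b ∧ ¬a)
= (¬¬¬b ∧ ¬¬(¬c ∧ ¬a) ∧ ¬(¬c ∧ a)) ∨ (¬b ∧ ¬a)
= (¬b ∧ ¬¬(¬c ∧ ¬a) ∧ ¬(¬c ∧ a)) ∨ (¬b ∧ ¬a)
= (¬b ∧ ¬c ∧ ¬a ∧ ¬(¬c ∧ a)) ∨ (¬b ∧ ¬a)
= (¬b ∧ ¬c ∧ ¬a ∧ (¬¬c ∨ ¬a)) ∨ (¬b ∧ ¬a)
= (¬b ∧ ¬c ∧ ¬a ∧ (c ∨ ¬a)) ∨ (¬b ∧ ¬a)
= (¬b ∨ ¬b) ∧ (¬b ∨ ¬a) ∧ (¬c ∨ ¬b) ∧ (¬c ∨ ¬a) ∧ (¬a ∨ ¬b) ∧ (¬a ∨ ¬a) ∧ (c ∨ ¬a ∨ ¬b) ∧ (c ∨ ¬a ∨ ¬a)
= ¬b ∧ ¬a

¬b ∧ ¬a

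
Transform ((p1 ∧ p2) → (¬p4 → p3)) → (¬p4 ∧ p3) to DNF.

((p1 ∧ p2) → (¬p4 → p3)) → (¬p4 ∧ p3)
≡ ¬((p1 ∧ p2) → (¬p4 → p3)) ∨ (¬p4 ∧ p3)   [eliminate →]
≡ ¬(¬(p1 ∧ p2) ∨ (¬p4 → p3)) ∨ (¬p4 ∧ p3)   [eliminate →]
≡ ¬(¬(p1 ∧ p2) ∨ ¬¬p4 ∨ p3) ∨ (¬p4 ∧ p3)   [eliminate →]
≡ (¬¬(p1 ∧ p2) ∧ ¬¬¬p4 ∧ ¬p3) ∨ (¬p4 ∧ p3)   [De Morgan]
≡ (p1 ∧ p2 ∧ ¬¬¬p4 ∧ ¬p3) ∨ (¬p4 ∧ p3)   [double negation]
≡ (p1 ∧ p2 ∧ ¬p4 ∧ ¬p3) ∨ (¬p4 ∧ p3)   [double negation]

(p1 ∧ p2 ∧ ¬p4 ∧ ¬p3) ∨ (¬p4 ∧ p3)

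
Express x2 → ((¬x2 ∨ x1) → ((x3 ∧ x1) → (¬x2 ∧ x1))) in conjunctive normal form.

x2 → ((¬x2 ∨ x1) → ((x3 ∧ x1) → (¬x2 ∧ x1)))
≡ ¬x2 ∨ ((¬x2 ∨ x1) → ((x3 ∧ x1) → (¬x2 ∧ x1)))   [eliminate →]
≡ ¬x2 ∨ ¬(¬x2 ∨ x1) ∨ ((x3 ∧ x1) → (¬x2 ∧ x1))   [eliminate →]
≡ ¬x2 ∨ ¬(¬x2 ∨ x1) ∨ ¬(x3 ∧ x1) ∨ (¬x2 ∧ x1)   [eliminate →]
≡ ¬x2 ∨ (¬¬x2 ∧ ¬x1) ∨ ¬(x3 ∧ x1) ∨ (¬x2 ∧ x1)   [De Morgan]
≡ ¬x2 ∨ (x2 ∧ ¬x1) ∨ ¬(x3 ∧ x1) ∨ (¬x2 ∧ x1)   [double negation]
≡ ¬x2 ∨ (x2 ∧ ¬x1) ∨ ¬x3 ∨ ¬x1 ∨ (¬x2 ∧ x1)   [De Morgan]
≡ (¬x2 ∨ x2 ∨ ¬x3 ∨ ¬x1 ∨ ¬x2) ∧ (¬x2 ∨ x2 ∨ ¬x3 ∨ ¬x1 ∨ x1) ∧ (¬x2 ∨ ¬x1 ∨ ¬x3 ∨ ¬x1 ∨ ¬x2) ∧ (¬x2 ∨ ¬x1 ∨ ¬x3 ∨ ¬x1 ∨ x1)   [distribute ∨ over ∧]
≡ ¬x2 ∨ ¬x1 ∨ ¬x3   [simplify]

¬x2 ∨ ¬x1 ∨ ¬x3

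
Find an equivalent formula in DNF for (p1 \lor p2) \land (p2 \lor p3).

(p1 \land p3) \lor p2

(p1 \lor p2) \land (p2 \lor p3)
≡ (p1 \land p2) \lor (p1 \land p3) \lor (p2 \land p2) \lor (p2 \land p3)   (distribute \land over \lor)
≡ (p1 \land p3) \lor p2   (simplify)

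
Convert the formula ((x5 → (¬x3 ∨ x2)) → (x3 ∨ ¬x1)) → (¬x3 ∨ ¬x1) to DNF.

((x5 → (¬x3 ∨ x2)) → (x3 ∨ ¬x1)) → (¬x3 ∨ ¬x1)
≡ ¬((x5 → (¬x3 ∨ x2)) → (x3 ∨ ¬x1)) ∨ ¬x3 ∨ ¬x1   [eliminate →]
≡ ¬(¬(x5 → (¬x3 ∨ x2)) ∨ x3 ∨ ¬x1) ∨ ¬x3 ∨ ¬x1   [eliminate →]
≡ ¬(¬(¬x5 ∨ ¬x3 ∨ x2) ∨ x3 ∨ ¬x1) ∨ ¬x3 ∨ ¬x1   [eliminate →]
≡ (¬¬(¬x5 ∨ ¬x3 ∨ x2) ∧ ¬x3 ∧ ¬¬x1) ∨ ¬x3 ∨ ¬x1   [De Morgan]
≡ ((¬x5 ∨ ¬x3 ∨ x2) ∧ ¬x3 ∧ ¬¬x1) ∨ ¬x3 ∨ ¬x1   [double negation]
≡ ((¬x5 ∨ ¬x3 ∨ x2) ∧ ¬x3 ∧ x1) ∨ ¬x3 ∨ ¬x1   [double negation]
≡ (¬x5 ∧ ¬x3 ∧ x1) ∨ (¬x3 ∧ ¬x3 ∧ x1) ∨ (x2 ∧ ¬x3 ∧ x1) ∨ ¬x3 ∨ ¬x1   [distribute ∧ over ∨]
≡ ¬x3 ∨ ¬x1   [simplify]

¬x3 ∨ ¬x1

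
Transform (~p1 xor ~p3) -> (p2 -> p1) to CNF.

p1 | ~p3 | ~p2

(~p1 xor ~p3) -> (p2 -> p1)
= ~(~p1 xor ~p3) | (p2 -> p1)   — eliminate ->
= ~((~p1 | ~p3) & ~(~p1 & ~p3)) | (p2 -> p1)   — expand xor
= ~((~p1 | ~p3) & ~(~p1 & ~p3)) | ~p2 | p1   — eliminate ->
= ~(~p1 | ~p3) | ~~(~p1 & ~p3) | ~p2 | p1   — De Morgan
= (~~p1 & ~~p3) | ~~(~p1 & ~p3) | ~p2 | p1   — De Morgan
= (p1 & ~~p3) | ~~(~p1 & ~p3) | ~p2 | p1   — double negation
= (p1 & p3) | ~~(~p1 & ~p3) | ~p2 | p1   — double negation
= (p1 & p3) | (~p1 & ~p3) | ~p2 | p1   — double negation
= (p1 | ~p1 | ~p2 | p1) & (p1 | ~p3 | ~p2 | p1) & (p3 | ~p1 | ~p2 | p1) & (p3 | ~p3 | ~p2 | p1)   — distribute | over &
= p1 | ~p3 | ~p2   — simplify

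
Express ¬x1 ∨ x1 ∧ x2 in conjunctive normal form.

¬x1 ∨ x1 ∧ x2
= (¬x1 ∨ x1) ∧ (¬x1 ∨ x2)   [distribute ∨ over ∧]
= ¬x1 ∨ x2   [simplify]

¬x1 ∨ x2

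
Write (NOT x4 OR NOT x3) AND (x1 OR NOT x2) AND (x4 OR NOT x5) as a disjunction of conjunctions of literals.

(NOT x4 OR NOT x3) AND (x1 OR NOT x2) AND (x4 OR NOT x5)
≡ (NOT x4 AND x1 AND x4) OR (NOT x4 AND x1 AND NOT x5) OR (NOT x4 AND NOT x2 AND x4) OR (NOT x4 AND NOT x2 AND NOT x5) OR (NOT x3 AND x1 AND x4) OR (NOT x3 AND x1 AND NOT x5) OR (NOT x3 AND NOT x2 AND x4) OR (NOT x3 AND NOT x2 AND NOT x5)   [distribute AND over OR]
≡ (NOT x4 AND x1 AND NOT x5) OR (NOT x4 AND NOT x2 AND NOT x5) OR (NOT x3 AND x1 AND x4) OR (NOT x3 AND x1 AND NOT x5) OR (NOT x3 AND NOT x2 AND x4) OR (NOT x3 AND NOT x2 AND NOT x5)   [simplify]

(NOT x4 AND x1 AND NOT x5) OR (NOT x4 AND NOT x2 AND NOT x5) OR (NOT x3 AND x1 AND x4) OR (NOT x3 AND x1 AND NOT x5) OR (NOT x3 AND NOT x2 AND x4) OR (NOT x3 AND NOT x2 AND NOT x5)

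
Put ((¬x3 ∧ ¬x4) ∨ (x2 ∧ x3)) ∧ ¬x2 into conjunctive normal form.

((¬x3 ∧ ¬x4) ∨ (x2 ∧ x3)) ∧ ¬x2
≡ (¬x3 ∨ x2) ∧ (¬x3 ∨ x3) ∧ (¬x4 ∨ x2) ∧ (¬x4 ∨ x3) ∧ ¬x2
≡ (¬x3 ∨ x2) ∧ (¬x4 ∨ x2) ∧ (¬x4 ∨ x3) ∧ ¬x2

(¬x3 ∨ x2) ∧ (¬x4 ∨ x2) ∧ (¬x4 ∨ x3) ∧ ¬x2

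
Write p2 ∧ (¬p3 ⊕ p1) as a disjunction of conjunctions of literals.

(p2 ∧ ¬p3 ∧ ¬p1) ∨ (p2 ∧ p3 ∧ p1)

p2 ∧ (¬p3 ⊕ p1)
⇔ p2 ∧ ((¬p3 ∧ ¬p1) ∨ (¬¬p3 ∧ p1))
⇔ p2 ∧ ((¬p3 ∧ ¬p1) ∨ (p3 ∧ p1))
⇔ (p2 ∧ ¬p3 ∧ ¬p1) ∨ (p2 ∧ p3 ∧ p1)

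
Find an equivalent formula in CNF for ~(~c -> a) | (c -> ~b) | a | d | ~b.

~(~c -> a) | (c -> ~b) | a | d | ~b
≡ ~(~~c | a) | (c -> ~b) | a | d | ~b
≡ ~(~~c | a) | ~c | ~b | a | d | ~b
≡ (~~~c & ~a) | ~c | ~b | a | d | ~b
≡ (~c & ~a) | ~c | ~b | a | d | ~b
≡ (~c | ~c | ~b | a | d | ~b) & (~a | ~c | ~b | a | d | ~b)
≡ ~c | ~b | a | d

~c | ~b | a | d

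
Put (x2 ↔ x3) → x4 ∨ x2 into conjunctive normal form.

x2 ∨ x3 ∨ x4

(x2 ↔ x3) → x4 ∨ x2
≡ ¬(x2 ↔ x3) ∨ x4 ∨ x2   [eliminate →]
≡ ¬((x2 → x3) ∧ (x3 → x2)) ∨ x4 ∨ x2   [eliminate ↔]
≡ ¬((¬x2 ∨ x3) ∧ (x3 → x2)) ∨ x4 ∨ x2   [eliminate →]
≡ ¬((¬x2 ∨ x3) ∧ (¬x3 ∨ x2)) ∨ x4 ∨ x2   [eliminate →]
≡ ¬(¬x2 ∨ x3) ∨ ¬(¬x3 ∨ x2) ∨ x4 ∨ x2   [De Morgan]
≡ ¬¬x2 ∧ ¬x3 ∨ ¬(¬x3 ∨ x2) ∨ x4 ∨ x2   [De Morgan]
≡ x2 ∧ ¬x3 ∨ ¬(¬x3 ∨ x2) ∨ x4 ∨ x2   [double negation]
≡ x2 ∧ ¬x3 ∨ ¬¬x3 ∧ ¬x2 ∨ x4 ∨ x2   [De Morgan]
≡ x2 ∧ ¬x3 ∨ x3 ∧ ¬x2 ∨ x4 ∨ x2   [double negation]
≡ (x2 ∨ x3 ∨ x4 ∨ x2) ∧ (x2 ∨ ¬x2 ∨ x4 ∨ x2) ∧ (¬x3 ∨ x3 ∨ x4 ∨ x2) ∧ (¬x3 ∨ ¬x2 ∨ x4 ∨ x2)   [distribute ∨ over ∧]
≡ x2 ∨ x3 ∨ x4   [simplify]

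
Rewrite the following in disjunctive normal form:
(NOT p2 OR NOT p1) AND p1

NOT p2 AND p1

(NOT p2 OR NOT p1) AND p1
≡ (NOT p2 AND p1) OR (NOT p1 AND p1)   [distribute AND over OR]
≡ NOT p2 AND p1   [simplify]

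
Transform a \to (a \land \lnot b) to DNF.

\lnot a \lor (a \land \lnot b)

a \to (a \land \lnot b)
= \lnot a \lor (a \land \lnot b)   [eliminate \to]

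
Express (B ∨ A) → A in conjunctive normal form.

¬B ∨ A

(B ∨ A) → A
= ¬(B ∨ A) ∨ A   — eliminate →
= (¬B ∧ ¬A) ∨ A   — De Morgan
= (¬B ∨ A) ∧ (¬A ∨ A)   — distribute ∨ over ∧
= ¬B ∨ A   — simplify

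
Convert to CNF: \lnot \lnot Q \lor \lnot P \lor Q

Q \lor \lnot P

\lnot \lnot Q \lor \lnot P \lor Q
= Q \lor \lnot P \lor Q   — double negation
= Q \lor \lnot P   — simplify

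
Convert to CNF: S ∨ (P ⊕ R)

S ∨ (P ⊕ R)
≡ S ∨ ((P ∨ R) ∧ ¬(P ∧ R))   [expand ⊕]
≡ S ∨ ((P ∨ R) ∧ (¬P ∨ ¬R))   [De Morgan]
≡ (S ∨ P ∨ R) ∧ (S ∨ ¬P ∨ ¬R)   [distribute ∨ over ∧]

(S ∨ P ∨ R) ∧ (S ∨ ¬P ∨ ¬R)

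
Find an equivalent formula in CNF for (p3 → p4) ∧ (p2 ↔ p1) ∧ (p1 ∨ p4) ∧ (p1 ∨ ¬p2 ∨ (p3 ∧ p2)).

(p3 → p4) ∧ (p2 ↔ p1) ∧ (p1 ∨ p4) ∧ (p1 ∨ ¬p2 ∨ (p3 ∧ p2))
= (¬p3 ∨ p4) ∧ (p2 ↔ p1) ∧ (p1 ∨ p4) ∧ (p1 ∨ ¬p2 ∨ (p3 ∧ p2))   [eliminate →]
= (¬p3 ∨ p4) ∧ (p2 → p1) ∧ (p1 → p2) ∧ (p1 ∨ p4) ∧ (p1 ∨ ¬p2 ∨ (p3 ∧ p2))   [eliminate ↔]
= (¬p3 ∨ p4) ∧ (¬p2 ∨ p1) ∧ (p1 → p2) ∧ (p1 ∨ p4) ∧ (p1 ∨ ¬p2 ∨ (p3 ∧ p2))   [eliminate →]
= (¬p3 ∨ p4) ∧ (¬p2 ∨ p1) ∧ (¬p1 ∨ p2) ∧ (p1 ∨ p4) ∧ (p1 ∨ ¬p2 ∨ (p3 ∧ p2))   [eliminate →]
= (¬p3 ∨ p4) ∧ (¬p2 ∨ p1) ∧ (¬p1 ∨ p2) ∧ (p1 ∨ p4) ∧ (p1 ∨ ¬p2 ∨ p3) ∧ (p1 ∨ ¬p2 ∨ p2)   [distribute ∨ over ∧]
= (¬p3 ∨ p4) ∧ (¬p2 ∨ p1) ∧ (¬p1 ∨ p2) ∧ (p1 ∨ p4)   [simplify]

(¬p3 ∨ p4) ∧ (¬p2 ∨ p1) ∧ (¬p1 ∨ p2) ∧ (p1 ∨ p4)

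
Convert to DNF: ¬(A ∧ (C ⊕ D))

¬A ∨ (¬C ∧ ¬D) ∨ (D ∧ C)

¬(A ∧ (C ⊕ D))
= ¬(A ∧ ((C ∧ ¬D) ∨ (¬C ∧ D)))   [expand ⊕]
= ¬A ∨ ¬((C ∧ ¬D) ∨ (¬C ∧ D))   [De Morgan]
= ¬A ∨ (¬(C ∧ ¬D) ∧ ¬(¬C ∧ D))   [De Morgan]
= ¬A ∨ ((¬C ∨ ¬¬D) ∧ ¬(¬C ∧ D))   [De Morgan]
= ¬A ∨ ((¬C ∨ D) ∧ ¬(¬C ∧ D))   [double negation]
= ¬A ∨ ((¬C ∨ D) ∧ (¬¬C ∨ ¬D))   [De Morgan]
= ¬A ∨ ((¬C ∨ D) ∧ (C ∨ ¬D))   [double negation]
= ¬A ∨ (¬C ∧ C) ∨ (¬C ∧ ¬D) ∨ (D ∧ C) ∨ (D ∧ ¬D)   [distribute ∧ over ∨]
= ¬A ∨ (¬C ∧ ¬D) ∨ (D ∧ C)   [simplify]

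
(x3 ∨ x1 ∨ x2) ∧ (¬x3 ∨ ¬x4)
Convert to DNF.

(x3 ∨ x1 ∨ x2) ∧ (¬x3 ∨ ¬x4)
≡ (x3 ∧ ¬x3) ∨ (x3 ∧ ¬x4) ∨ (x1 ∧ ¬x3) ∨ (x1 ∧ ¬x4) ∨ (x2 ∧ ¬x3) ∨ (x2 ∧ ¬x4)   [distribute ∧ over ∨]
≡ (x3 ∧ ¬x4) ∨ (x1 ∧ ¬x3) ∨ (x1 ∧ ¬x4) ∨ (x2 ∧ ¬x3) ∨ (x2 ∧ ¬x4)   [simplify]

(x3 ∧ ¬x4) ∨ (x1 ∧ ¬x3) ∨ (x1 ∧ ¬x4) ∨ (x2 ∧ ¬x3) ∨ (x2 ∧ ¬x4)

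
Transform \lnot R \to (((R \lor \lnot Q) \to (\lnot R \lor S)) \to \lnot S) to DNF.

\lnot R \to (((R \lor \lnot Q) \to (\lnot R \lor S)) \to \lnot S)
= \lnot \lnot R \lor (((R \lor \lnot Q) \to (\lnot R \lor S)) \to \lnot S)   (eliminate \to)
= \lnot \lnot R \lor \lnot ((R \lor \lnot Q) \to (\lnot R \lor S)) \lor \lnot S   (eliminate \to)
= \lnot \lnot R \lor \lnot (\lnot (R \lor \lnot Q) \lor \lnot R \lor S) \lor \lnot S   (eliminate \to)
= R \lor \lnot (\lnot (R \lor \lnot Q) \lor \lnot R \lor S) \lor \lnot S   (double negation)
= R \lor (\lnot \lnot (R \lor \lnot Q) \land \lnot \lnot R \land \lnot S) \lor \lnot S   (De Morgan)
= R \lor ((R \lor \lnot Q) \land \lnot \lnot R \land \lnot S) \lor \lnot S   (double negation)
= R \lor ((R \lor \lnot Q) \land R \land \lnot S) \lor \lnot S   (double negation)
= R \lor (R \land R \land \lnot S) \lor (\lnot Q \land R \land \lnot S) \lor \lnot S   (distribute \land over \lor)
= R \lor \lnot S   (simplify)

R \lor \lnot S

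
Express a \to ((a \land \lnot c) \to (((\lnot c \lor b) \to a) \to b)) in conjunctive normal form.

a \to ((a \land \lnot c) \to (((\lnot c \lor b) \to a) \to b))
≡ \lnot a \lor ((a \land \lnot c) \to (((\lnot c \lor b) \to a) \to b))   [eliminate \to]
≡ \lnot a \lor \lnot (a \land \lnot c) \lor (((\lnot c \lor b) \to a) \to b)   [eliminate \to]
≡ \lnot a \lor \lnot (a \land \lnot c) \lor \lnot ((\lnot c \lor b) \to a) \lor b   [eliminate \to]
≡ \lnot a \lor \lnot (a \land \lnot c) \lor \lnot (\lnot (\lnot c \lor b) \lor a) \lor b   [eliminate \to]
≡ \lnot a \lor \lnot a \lor \lnot \lnot c \lor \lnot (\lnot (\lnot c \lor b) \lor a) \lor b   [De Morgan]
≡ \lnot a \lor \lnot a \lor c \lor \lnot (\lnot (\lnot c \lor b) \lor a) \lor b   [double negation]
≡ \lnot a \lor \lnot a \lor c \lor (\lnot \lnot (\lnot c \lor b) \land \lnot a) \lor b   [De Morgan]
≡ \lnot a \lor \lnot a \lor c \lor ((\lnot c \lor b) \land \lnot a) \lor b   [double negation]
≡ (\lnot a \lor \lnot a \lor c \lor \lnot c \lor b \lor b) \land (\lnot a \lor \lnot a \lor c \lor \lnot a \lor b)   [distribute \lor over \land]
≡ \lnot a \lor c \lor b   [simplify]

\lnot a \lor c \lor b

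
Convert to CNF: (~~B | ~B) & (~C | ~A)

~C | ~A

(~~B | ~B) & (~C | ~A)
≡ (B | ~B) & (~C | ~A)   (double negation)
≡ ~C | ~A   (simplify)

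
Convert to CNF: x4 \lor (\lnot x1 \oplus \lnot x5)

x4 \lor (\lnot x1 \oplus \lnot x5)
≡ x4 \lor (\lnot x1 \lor \lnot x5) \land \lnot (\lnot x1 \land \lnot x5)   (expand \oplus)
≡ x4 \lor (\lnot x1 \lor \lnot x5) \land (\lnot \lnot x1 \lor \lnot \lnot x5)   (De Morgan)
≡ x4 \lor (\lnot x1 \lor \lnot x5) \land (x1 \lor \lnot \lnot x5)   (double negation)
≡ x4 \lor (\lnot x1 \lor \lnot x5) \land (x1 \lor x5)   (double negation)
≡ (x4 \lor \lnot x1 \lor \lnot x5) \land (x4 \lor x1 \lor x5)   (distribute \lor over \land)

(x4 \lor \lnot x1 \lor \lnot x5) \land (x4 \lor x1 \lor x5)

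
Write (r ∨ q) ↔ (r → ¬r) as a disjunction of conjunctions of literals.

(r ∨ q) ↔ (r → ¬r)
≡ ((r ∨ q) → (r → ¬r)) ∧ ((r → ¬r) → (r ∨ q))
≡ (¬(r ∨ q) ∨ (r → ¬r)) ∧ ((r → ¬r) → (r ∨ q))
≡ (¬(r ∨ q) ∨ ¬r ∨ ¬r) ∧ ((r → ¬r) → (r ∨ q))
≡ (¬(r ∨ q) ∨ ¬r ∨ ¬r) ∧ (¬(r → ¬r) ∨ r ∨ q)
≡ (¬(r ∨ q) ∨ ¬r ∨ ¬r) ∧ (¬(¬r ∨ ¬r) ∨ r ∨ q)
≡ ((¬r ∧ ¬q) ∨ ¬r ∨ ¬r) ∧ (¬(¬r ∨ ¬r) ∨ r ∨ q)
≡ ((¬r ∧ ¬q) ∨ ¬r ∨ ¬r) ∧ ((¬¬r ∧ ¬¬r) ∨ r ∨ q)
≡ ((¬r ∧ ¬q) ∨ ¬r ∨ ¬r) ∧ ((r ∧ ¬¬r) ∨ r ∨ q)
≡ ((¬r ∧ ¬q) ∨ ¬r ∨ ¬r) ∧ ((r ∧ r) ∨ r ∨ q)
≡ (¬r ∧ ¬q ∧ r ∧ r) ∨ (¬r ∧ ¬q ∧ r) ∨ (¬r ∧ ¬q ∧ q) ∨ (¬r ∧ r ∧ r) ∨ (¬r ∧ r) ∨ (¬r ∧ q) ∨ (¬r ∧ r ∧ r) ∨ (¬r ∧ r) ∨ (¬r ∧ q)
≡ ¬r ∧ q

¬r ∧ q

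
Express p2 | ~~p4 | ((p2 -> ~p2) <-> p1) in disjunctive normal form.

p2 | p4 | (p1 & ~p2)

p2 | ~~p4 | ((p2 -> ~p2) <-> p1)
≡ p2 | ~~p4 | (((p2 -> ~p2) -> p1) & (p1 -> (p2 -> ~p2)))   — eliminate <->
≡ p2 | ~~p4 | ((~(p2 -> ~p2) | p1) & (p1 -> (p2 -> ~p2)))   — eliminate ->
≡ p2 | ~~p4 | ((~(~p2 | ~p2) | p1) & (p1 -> (p2 -> ~p2)))   — eliminate ->
≡ p2 | ~~p4 | ((~(~p2 | ~p2) | p1) & (~p1 | (p2 -> ~p2)))   — eliminate ->
≡ p2 | ~~p4 | ((~(~p2 | ~p2) | p1) & (~p1 | ~p2 | ~p2))   — eliminate ->
≡ p2 | p4 | ((~(~p2 | ~p2) | p1) & (~p1 | ~p2 | ~p2))   — double negation
≡ p2 | p4 | (((~~p2 & ~~p2) | p1) & (~p1 | ~p2 | ~p2))   — De Morgan
≡ p2 | p4 | (((p2 & ~~p2) | p1) & (~p1 | ~p2 | ~p2))   — double negation
≡ p2 | p4 | (((p2 & p2) | p1) & (~p1 | ~p2 | ~p2))   — double negation
≡ p2 | p4 | (p2 & p2 & ~p1) | (p2 & p2 & ~p2) | (p2 & p2 & ~p2) | (p1 & ~p1) | (p1 & ~p2) | (p1 & ~p2)   — distribute & over |
≡ p2 | p4 | (p1 & ~p2)   — simplify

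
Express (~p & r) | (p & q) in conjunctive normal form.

(~p | q) & (r | p) & (r | q)

(~p & r) | (p & q)
≡ (~p | p) & (~p | q) & (r | p) & (r | q)   [distribute | over &]
≡ (~p | q) & (r | p) & (r | q)   [simplify]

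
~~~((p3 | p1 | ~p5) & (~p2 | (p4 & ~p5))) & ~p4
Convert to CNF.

(~p3 | p2) & (~p1 | p2) & (p5 | p2) & ~p4

~~~((p3 | p1 | ~p5) & (~p2 | (p4 & ~p5))) & ~p4
⇔ ~((p3 | p1 | ~p5) & (~p2 | (p4 & ~p5))) & ~p4   — double negation
⇔ (~(p3 | p1 | ~p5) | ~(~p2 | (p4 & ~p5))) & ~p4   — De Morgan
⇔ ((~p3 & ~p1 & ~~p5) | ~(~p2 | (p4 & ~p5))) & ~p4   — De Morgan
⇔ ((~p3 & ~p1 & p5) | ~(~p2 | (p4 & ~p5))) & ~p4   — double negation
⇔ ((~p3 & ~p1 & p5) | (~~p2 & ~(p4 & ~p5))) & ~p4   — De Morgan
⇔ ((~p3 & ~p1 & p5) | (p2 & ~(p4 & ~p5))) & ~p4   — double negation
⇔ ((~p3 & ~p1 & p5) | (p2 & (~p4 | ~~p5))) & ~p4   — De Morgan
⇔ ((~p3 & ~p1 & p5) | (p2 & (~p4 | p5))) & ~p4   — double negation
⇔ (~p3 | p2) & (~p3 | ~p4 | p5) & (~p1 | p2) & (~p1 | ~p4 | p5) & (p5 | p2) & (p5 | ~p4 | p5) & ~p4   — distribute | over &
⇔ (~p3 | p2) & (~p1 | p2) & (p5 | p2) & ~p4   — simplify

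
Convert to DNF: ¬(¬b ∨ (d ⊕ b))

¬(¬b ∨ (d ⊕ b))
⇔ ¬(¬b ∨ d ∧ ¬b ∨ ¬d ∧ b)
⇔ ¬¬b ∧ ¬(d ∧ ¬b) ∧ ¬(¬d ∧ b)
⇔ b ∧ ¬(d ∧ ¬b) ∧ ¬(¬d ∧ b)
⇔ b ∧ (¬d ∨ ¬¬b) ∧ ¬(¬d ∧ b)
⇔ b ∧ (¬d ∨ b) ∧ ¬(¬d ∧ b)
⇔ b ∧ (¬d ∨ b) ∧ (¬¬d ∨ ¬b)
⇔ b ∧ (¬d ∨ b) ∧ (d ∨ ¬b)
⇔ b ∧ ¬d ∧ d ∨ b ∧ ¬d ∧ ¬b ∨ b ∧ b ∧ d ∨ b ∧ b ∧ ¬b
⇔ b ∧ d

b ∧ d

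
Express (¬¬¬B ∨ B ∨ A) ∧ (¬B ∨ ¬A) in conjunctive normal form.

(¬¬¬B ∨ B ∨ A) ∧ (¬B ∨ ¬A)
≡ (¬B ∨ B ∨ A) ∧ (¬B ∨ ¬A)   (double negation)
≡ ¬B ∨ ¬A   (simplify)

¬B ∨ ¬A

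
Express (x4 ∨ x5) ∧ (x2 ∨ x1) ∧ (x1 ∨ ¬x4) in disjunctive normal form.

(x4 ∧ x1) ∨ (x5 ∧ x2 ∧ ¬x4) ∨ (x5 ∧ x1)

(x4 ∨ x5) ∧ (x2 ∨ x1) ∧ (x1 ∨ ¬x4)
⇔ (x4 ∧ x2 ∧ x1) ∨ (x4 ∧ x2 ∧ ¬x4) ∨ (x4 ∧ x1 ∧ x1) ∨ (x4 ∧ x1 ∧ ¬x4) ∨ (x5 ∧ x2 ∧ x1) ∨ (x5 ∧ x2 ∧ ¬x4) ∨ (x5 ∧ x1 ∧ x1) ∨ (x5 ∧ x1 ∧ ¬x4)   [distribute ∧ over ∨]
⇔ (x4 ∧ x1) ∨ (x5 ∧ x2 ∧ ¬x4) ∨ (x5 ∧ x1)   [simplify]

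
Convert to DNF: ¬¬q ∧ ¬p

¬¬q ∧ ¬p
⇔ q ∧ ¬p   — double negation

q ∧ ¬p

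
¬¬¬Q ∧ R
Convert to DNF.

¬Q ∧ R

¬¬¬Q ∧ R
≡ ¬Q ∧ R   [double negation]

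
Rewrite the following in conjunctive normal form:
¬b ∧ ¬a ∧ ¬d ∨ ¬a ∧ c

¬b ∧ ¬a ∧ ¬d ∨ ¬a ∧ c
≡ (¬b ∨ ¬a) ∧ (¬b ∨ c) ∧ (¬a ∨ ¬a) ∧ (¬a ∨ c) ∧ (¬d ∨ ¬a) ∧ (¬d ∨ c)   (distribute ∨ over ∧)
≡ (¬b ∨ c) ∧ ¬a ∧ (¬d ∨ c)   (simplify)

(¬b ∨ c) ∧ ¬a ∧ (¬d ∨ c)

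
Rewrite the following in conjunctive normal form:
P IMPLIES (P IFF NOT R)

P IMPLIES (P IFF NOT R)
≡ NOT P OR (P IFF NOT R)   — eliminate IMPLIES
≡ NOT P OR ((P IMPLIES NOT R) AND (NOT R IMPLIES P))   — eliminate IFF
≡ NOT P OR ((NOT P OR NOT R) AND (NOT R IMPLIES P))   — eliminate IMPLIES
≡ NOT P OR ((NOT P OR NOT R) AND (NOT NOT R OR P))   — eliminate IMPLIES
≡ NOT P OR ((NOT P OR NOT R) AND (R OR P))   — double negation
≡ (NOT P OR NOT P OR NOT R) AND (NOT P OR R OR P)   — distribute OR over AND
≡ NOT P OR NOT R   — simplify

NOT P OR NOT R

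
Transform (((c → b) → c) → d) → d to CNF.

(((c → b) → c) → d) → d
= ¬(((c → b) → c) → d) ∨ d   — eliminate →
= ¬(¬((c → b) → c) ∨ d) ∨ d   — eliminate →
= ¬(¬(¬(c → b) ∨ c) ∨ d) ∨ d   — eliminate →
= ¬(¬(¬(¬c ∨ b) ∨ c) ∨ d) ∨ d   — eliminate →
= ¬¬(¬(¬c ∨ b) ∨ c) ∧ ¬d ∨ d   — De Morgan
= (¬(¬c ∨ b) ∨ c) ∧ ¬d ∨ d   — double negation
= (¬¬c ∧ ¬b ∨ c) ∧ ¬d ∨ d   — De Morgan
= (c ∧ ¬b ∨ c) ∧ ¬d ∨ d   — double negation
= (c ∨ c ∨ d) ∧ (¬b ∨ c ∨ d) ∧ (¬d ∨ d)   — distribute ∨ over ∧
= c ∨ d   — simplify

c ∨ d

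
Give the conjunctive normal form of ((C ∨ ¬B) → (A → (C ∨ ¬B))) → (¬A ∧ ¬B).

(C ∨ ¬B) ∧ (A ∨ ¬B) ∧ (¬C ∨ ¬A) ∧ (¬C ∨ ¬B) ∧ (B ∨ ¬A)

((C ∨ ¬B) → (A → (C ∨ ¬B))) → (¬A ∧ ¬B)
≡ ¬((C ∨ ¬B) → (A → (C ∨ ¬B))) ∨ (¬A ∧ ¬B)   — eliminate →
≡ ¬(¬(C ∨ ¬B) ∨ (A → (C ∨ ¬B))) ∨ (¬A ∧ ¬B)   — eliminate →
≡ ¬(¬(C ∨ ¬B) ∨ ¬A ∨ C ∨ ¬B) ∨ (¬A ∧ ¬B)   — eliminate →
≡ (¬¬(C ∨ ¬B) ∧ ¬¬A ∧ ¬C ∧ ¬¬B) ∨ (¬A ∧ ¬B)   — De Morgan
≡ ((C ∨ ¬B) ∧ ¬¬A ∧ ¬C ∧ ¬¬B) ∨ (¬A ∧ ¬B)   — double negation
≡ ((C ∨ ¬B) ∧ A ∧ ¬C ∧ ¬¬B) ∨ (¬A ∧ ¬B)   — double negation
≡ ((C ∨ ¬B) ∧ A ∧ ¬C ∧ B) ∨ (¬A ∧ ¬B)   — double negation
≡ (C ∨ ¬B ∨ ¬A) ∧ (C ∨ ¬B ∨ ¬B) ∧ (A ∨ ¬A) ∧ (A ∨ ¬B) ∧ (¬C ∨ ¬A) ∧ (¬C ∨ ¬B) ∧ (B ∨ ¬A) ∧ (B ∨ ¬B)   — distribute ∨ over ∧
≡ (C ∨ ¬B) ∧ (A ∨ ¬B) ∧ (¬C ∨ ¬A) ∧ (¬C ∨ ¬B) ∧ (B ∨ ¬A)   — simplify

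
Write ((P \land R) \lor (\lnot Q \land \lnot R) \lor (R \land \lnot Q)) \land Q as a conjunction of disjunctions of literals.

((P \land R) \lor (\lnot Q \land \lnot R) \lor (R \land \lnot Q)) \land Q
⇔ (P \lor \lnot Q \lor R) \land (P \lor \lnot Q \lor \lnot Q) \land (P \lor \lnot R \lor R) \land (P \lor \lnot R \lor \lnot Q) \land (R \lor \lnot Q \lor R) \land (R \lor \lnot Q \lor \lnot Q) \land (R \lor \lnot R \lor R) \land (R \lor \lnot R \lor \lnot Q) \land Q   [distribute \lor over \land]
⇔ (P \lor \lnot Q) \land (R \lor \lnot Q) \land Q   [simplify]

(P \lor \lnot Q) \land (R \lor \lnot Q) \land Q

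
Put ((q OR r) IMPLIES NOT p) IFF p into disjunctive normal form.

((q OR r) IMPLIES NOT p) IFF p
= (((q OR r) IMPLIES NOT p) IMPLIES p) AND (p IMPLIES ((q OR r) IMPLIES NOT p))   [eliminate IFF]
= (NOT ((q OR r) IMPLIES NOT p) OR p) AND (p IMPLIES ((q OR r) IMPLIES NOT p))   [eliminate IMPLIES]
= (NOT (NOT (q OR r) OR NOT p) OR p) AND (p IMPLIES ((q OR r) IMPLIES NOT p))   [eliminate IMPLIES]
= (NOT (NOT (q OR r) OR NOT p) OR p) AND (NOT p OR ((q OR r) IMPLIES NOT p))   [eliminate IMPLIES]
= (NOT (NOT (q OR r) OR NOT p) OR p) AND (NOT p OR NOT (q OR r) OR NOT p)   [eliminate IMPLIES]
= ((NOT NOT (q OR r) AND NOT NOT p) OR p) AND (NOT p OR NOT (q OR r) OR NOT p)   [De Morgan]
= (((q OR r) AND NOT NOT p) OR p) AND (NOT p OR NOT (q OR r) OR NOT p)   [double negation]
= (((q OR r) AND p) OR p) AND (NOT p OR NOT (q OR r) OR NOT p)   [double negation]
= (((q OR r) AND p) OR p) AND (NOT p OR (NOT q AND NOT r) OR NOT p)   [De Morgan]
= (q AND p AND NOT p) OR (q AND p AND NOT q AND NOT r) OR (q AND p AND NOT p) OR (r AND p AND NOT p) OR (r AND p AND NOT q AND NOT r) OR (r AND p AND NOT p) OR (p AND NOT p) OR (p AND NOT q AND NOT r) OR (p AND NOT p)   [distribute AND over OR]
= p AND NOT q AND NOT r   [simplify]

p AND NOT q AND NOT r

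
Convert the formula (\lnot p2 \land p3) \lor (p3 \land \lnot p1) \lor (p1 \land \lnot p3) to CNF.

(\lnot p2 \lor \lnot p1 \lor \lnot p3) \land (p3 \lor p1)

(\lnot p2 \land p3) \lor (p3 \land \lnot p1) \lor (p1 \land \lnot p3)
= (\lnot p2 \lor p3 \lor p1) \land (\lnot p2 \lor p3 \lor \lnot p3) \land (\lnot p2 \lor \lnot p1 \lor p1) \land (\lnot p2 \lor \lnot p1 \lor \lnot p3) \land (p3 \lor p3 \lor p1) \land (p3 \lor p3 \lor \lnot p3) \land (p3 \lor \lnot p1 \lor p1) \land (p3 \lor \lnot p1 \lor \lnot p3)
= (\lnot p2 \lor \lnot p1 \lor \lnot p3) \land (p3 \lor p1)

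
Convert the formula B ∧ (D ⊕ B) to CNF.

B ∧ (D ⊕ B)
= B ∧ (D ∨ B) ∧ ¬(D ∧ B)   [expand ⊕]
= B ∧ (D ∨ B) ∧ (¬D ∨ ¬B)   [De Morgan]
= B ∧ (¬D ∨ ¬B)   [simplify]

B ∧ (¬D ∨ ¬B)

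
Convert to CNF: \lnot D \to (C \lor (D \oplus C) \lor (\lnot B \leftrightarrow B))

\lnot D \to (C \lor (D \oplus C) \lor (\lnot B \leftrightarrow B))
≡ \lnot \lnot D \lor C \lor (D \oplus C) \lor (\lnot B \leftrightarrow B)   [eliminate \to]
≡ \lnot \lnot D \lor C \lor ((D \lor C) \land \lnot (D \land C)) \lor (\lnot B \leftrightarrow B)   [expand \oplus]
≡ \lnot \lnot D \lor C \lor ((D \lor C) \land \lnot (D \land C)) \lor ((\lnot B \to B) \land (B \to \lnot B))   [eliminate \leftrightarrow]
≡ \lnot \lnot D \lor C \lor ((D \lor C) \land \lnot (D \land C)) \lor ((\lnot \lnot B \lor B) \land (B \to \lnot B))   [eliminate \to]
≡ \lnot \lnot D \lor C \lor ((D \lor C) \land \lnot (D \land C)) \lor ((\lnot \lnot B \lor B) \land (\lnot B \lor \lnot B))   [eliminate \to]
≡ D \lor C \lor ((D \lor C) \land \lnot (D \land C)) \lor ((\lnot \lnot B \lor B) \land (\lnot B \lor \lnot B))   [double negation]
≡ D \lor C \lor ((D \lor C) \land (\lnot D \lor \lnot C)) \lor ((\lnot \lnot B \lor B) \land (\lnot B \lor \lnot B))   [De Morgan]
≡ D \lor C \lor ((D \lor C) \land (\lnot D \lor \lnot C)) \lor ((B \lor B) \land (\lnot B \lor \lnot B))   [double negation]
≡ (D \lor C \lor D \lor C \lor B \lor B) \land (D \lor C \lor D \lor C \lor \lnot B \lor \lnot B) \land (D \lor C \lor \lnot D \lor \lnot C \lor B \lor B) \land (D \lor C \lor \lnot D \lor \lnot C \lor \lnot B \lor \lnot B)   [distribute \lor over \land]
≡ (D \lor C \lor B) \land (D \lor C \lor \lnot B)   [simplify]

(D \lor C \lor B) \land (D \lor C \lor \lnot B)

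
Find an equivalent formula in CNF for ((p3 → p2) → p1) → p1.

((p3 → p2) → p1) → p1
≡ ¬((p3 → p2) → p1) ∨ p1
≡ ¬(¬(p3 → p2) ∨ p1) ∨ p1
≡ ¬(¬(¬p3 ∨ p2) ∨ p1) ∨ p1
≡ ¬¬(¬p3 ∨ p2) ∧ ¬p1 ∨ p1
≡ (¬p3 ∨ p2) ∧ ¬p1 ∨ p1
≡ (¬p3 ∨ p2 ∨ p1) ∧ (¬p1 ∨ p1)
≡ ¬p3 ∨ p2 ∨ p1

¬p3 ∨ p2 ∨ p1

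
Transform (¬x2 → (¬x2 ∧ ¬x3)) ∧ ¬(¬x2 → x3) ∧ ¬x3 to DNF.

(¬x2 → (¬x2 ∧ ¬x3)) ∧ ¬(¬x2 → x3) ∧ ¬x3
⇔ (¬¬x2 ∨ (¬x2 ∧ ¬x3)) ∧ ¬(¬x2 → x3) ∧ ¬x3   [eliminate →]
⇔ (¬¬x2 ∨ (¬x2 ∧ ¬x3)) ∧ ¬(¬¬x2 ∨ x3) ∧ ¬x3   [eliminate →]
⇔ (x2 ∨ (¬x2 ∧ ¬x3)) ∧ ¬(¬¬x2 ∨ x3) ∧ ¬x3   [double negation]
⇔ (x2 ∨ (¬x2 ∧ ¬x3)) ∧ ¬¬¬x2 ∧ ¬x3 ∧ ¬x3   [De Morgan]
⇔ (x2 ∨ (¬x2 ∧ ¬x3)) ∧ ¬x2 ∧ ¬x3 ∧ ¬x3   [double negation]
⇔ (x2 ∧ ¬x2 ∧ ¬x3 ∧ ¬x3) ∨ (¬x2 ∧ ¬x3 ∧ ¬x2 ∧ ¬x3 ∧ ¬x3)   [distribute ∧ over ∨]
⇔ ¬x2 ∧ ¬x3   [simplify]

¬x2 ∧ ¬x3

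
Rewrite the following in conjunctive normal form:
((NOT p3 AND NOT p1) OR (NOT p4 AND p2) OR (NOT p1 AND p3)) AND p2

(NOT p1 OR NOT p4) AND p2

((NOT p3 AND NOT p1) OR (NOT p4 AND p2) OR (NOT p1 AND p3)) AND p2
≡ (NOT p3 OR NOT p4 OR NOT p1) AND (NOT p3 OR NOT p4 OR p3) AND (NOT p3 OR p2 OR NOT p1) AND (NOT p3 OR p2 OR p3) AND (NOT p1 OR NOT p4 OR NOT p1) AND (NOT p1 OR NOT p4 OR p3) AND (NOT p1 OR p2 OR NOT p1) AND (NOT p1 OR p2 OR p3) AND p2   — distribute OR over AND
≡ (NOT p1 OR NOT p4) AND p2   — simplify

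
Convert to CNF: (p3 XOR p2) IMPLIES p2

NOT p3 OR p2

(p3 XOR p2) IMPLIES p2
≡ NOT (p3 XOR p2) OR p2   — eliminate IMPLIES
≡ NOT ((p3 OR p2) AND NOT (p3 AND p2)) OR p2   — expand XOR
≡ NOT (p3 OR p2) OR NOT NOT (p3 AND p2) OR p2   — De Morgan
≡ (NOT p3 AND NOT p2) OR NOT NOT (p3 AND p2) OR p2   — De Morgan
≡ (NOT p3 AND NOT p2) OR (p3 AND p2) OR p2   — double negation
≡ (NOT p3 OR p3 OR p2) AND (NOT p3 OR p2 OR p2) AND (NOT p2 OR p3 OR p2) AND (NOT p2 OR p2 OR p2)   — distribute OR over AND
≡ NOT p3 OR p2   — simplify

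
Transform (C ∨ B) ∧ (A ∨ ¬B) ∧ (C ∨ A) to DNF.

C ∧ A ∨ C ∧ ¬B ∨ B ∧ A

(C ∨ B) ∧ (A ∨ ¬B) ∧ (C ∨ A)
≡ C ∧ A ∧ C ∨ C ∧ A ∧ A ∨ C ∧ ¬B ∧ C ∨ C ∧ ¬B ∧ A ∨ B ∧ A ∧ C ∨ B ∧ A ∧ A ∨ B ∧ ¬B ∧ C ∨ B ∧ ¬B ∧ A   [distribute ∧ over ∨]
≡ C ∧ A ∨ C ∧ ¬B ∨ B ∧ A   [simplify]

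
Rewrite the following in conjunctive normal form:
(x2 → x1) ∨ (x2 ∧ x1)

¬x2 ∨ x1

(x2 → x1) ∨ (x2 ∧ x1)
= ¬x2 ∨ x1 ∨ (x2 ∧ x1)   [eliminate →]
= (¬x2 ∨ x1 ∨ x2) ∧ (¬x2 ∨ x1 ∨ x1)   [distribute ∨ over ∧]
= ¬x2 ∨ x1   [simplify]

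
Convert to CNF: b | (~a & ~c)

b | (~a & ~c)
≡ (b | ~a) & (b | ~c)   — distribute | over &

(b | ~a) & (b | ~c)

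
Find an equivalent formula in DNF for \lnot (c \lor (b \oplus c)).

\lnot (c \lor (b \oplus c))
≡ \lnot (c \lor (b \land \lnot c) \lor (\lnot b \land c))   (expand \oplus)
≡ \lnot c \land \lnot (b \land \lnot c) \land \lnot (\lnot b \land c)   (De Morgan)
≡ \lnot c \land (\lnot b \lor \lnot \lnot c) \land \lnot (\lnot b \land c)   (De Morgan)
≡ \lnot c \land (\lnot b \lor c) \land \lnot (\lnot b \land c)   (double negation)
≡ \lnot c \land (\lnot b \lor c) \land (\lnot \lnot b \lor \lnot c)   (De Morgan)
≡ \lnot c \land (\lnot b \lor c) \land (b \lor \lnot c)   (double negation)
≡ (\lnot c \land \lnot b \land b) \lor (\lnot c \land \lnot b \land \lnot c) \lor (\lnot c \land c \land b) \lor (\lnot c \land c \land \lnot c)   (distribute \land over \lor)
≡ \lnot c \land \lnot b   (simplify)

\lnot c \land \lnot b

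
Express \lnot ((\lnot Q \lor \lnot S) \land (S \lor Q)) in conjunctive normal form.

\lnot ((\lnot Q \lor \lnot S) \land (S \lor Q))
⇔ \lnot (\lnot Q \lor \lnot S) \lor \lnot (S \lor Q)   [De Morgan]
⇔ (\lnot \lnot Q \land \lnot \lnot S) \lor \lnot (S \lor Q)   [De Morgan]
⇔ (Q \land \lnot \lnot S) \lor \lnot (S \lor Q)   [double negation]
⇔ (Q \land S) \lor \lnot (S \lor Q)   [double negation]
⇔ (Q \land S) \lor (\lnot S \land \lnot Q)   [De Morgan]
⇔ (Q \lor \lnot S) \land (Q \lor \lnot Q) \land (S \lor \lnot S) \land (S \lor \lnot Q)   [distribute \lor over \land]
⇔ (Q \lor \lnot S) \land (S \lor \lnot Q)   [simplify]

(Q \lor \lnot S) \land (S \lor \lnot Q)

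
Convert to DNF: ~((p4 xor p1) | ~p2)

(~p4 & ~p1 & p2) | (p1 & p4 & p2)

~((p4 xor p1) | ~p2)
≡ ~((p4 & ~p1) | (~p4 & p1) | ~p2)
≡ ~(p4 & ~p1) & ~(~p4 & p1) & ~~p2
≡ (~p4 | ~~p1) & ~(~p4 & p1) & ~~p2
≡ (~p4 | p1) & ~(~p4 & p1) & ~~p2
≡ (~p4 | p1) & (~~p4 | ~p1) & ~~p2
≡ (~p4 | p1) & (p4 | ~p1) & ~~p2
≡ (~p4 | p1) & (p4 | ~p1) & p2
≡ (~p4 & p4 & p2) | (~p4 & ~p1 & p2) | (p1 & p4 & p2) | (p1 & ~p1 & p2)
≡ (~p4 & ~p1 & p2) | (p1 & p4 & p2)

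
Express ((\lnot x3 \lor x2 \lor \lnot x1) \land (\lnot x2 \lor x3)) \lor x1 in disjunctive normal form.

(\lnot x3 \land \lnot x2) \lor (x2 \land x3) \lor (\lnot x1 \land \lnot x2) \lor (\lnot x1 \land x3) \lor x1

((\lnot x3 \lor x2 \lor \lnot x1) \land (\lnot x2 \lor x3)) \lor x1
≡ (\lnot x3 \land \lnot x2) \lor (\lnot x3 \land x3) \lor (x2 \land \lnot x2) \lor (x2 \land x3) \lor (\lnot x1 \land \lnot x2) \lor (\lnot x1 \land x3) \lor x1   — distribute \land over \lor
≡ (\lnot x3 \land \lnot x2) \lor (x2 \land x3) \lor (\lnot x1 \land \lnot x2) \lor (\lnot x1 \land x3) \lor x1   — simplify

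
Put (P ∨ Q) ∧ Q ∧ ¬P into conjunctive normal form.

(P ∨ Q) ∧ Q ∧ ¬P
⇔ Q ∧ ¬P

Q ∧ ¬P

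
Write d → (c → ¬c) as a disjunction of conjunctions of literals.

¬d ∨ ¬c

d → (c → ¬c)
⇔ ¬d ∨ (c → ¬c)   (eliminate →)
⇔ ¬d ∨ ¬c ∨ ¬c   (eliminate →)
⇔ ¬d ∨ ¬c   (simplify)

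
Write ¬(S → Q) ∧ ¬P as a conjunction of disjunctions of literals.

S ∧ ¬Q ∧ ¬P

¬(S → Q) ∧ ¬P
≡ ¬(¬S ∨ Q) ∧ ¬P   [eliminate →]
≡ ¬¬S ∧ ¬Q ∧ ¬P   [De Morgan]
≡ S ∧ ¬Q ∧ ¬P   [double negation]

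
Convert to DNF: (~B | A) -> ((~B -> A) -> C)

(B & ~A) | (~B & ~A) | C

(~B | A) -> ((~B -> A) -> C)
⇔ ~(~B | A) | ((~B -> A) -> C)   [eliminate ->]
⇔ ~(~B | A) | ~(~B -> A) | C   [eliminate ->]
⇔ ~(~B | A) | ~(~~B | A) | C   [eliminate ->]
⇔ (~~B & ~A) | ~(~~B | A) | C   [De Morgan]
⇔ (B & ~A) | ~(~~B | A) | C   [double negation]
⇔ (B & ~A) | (~~~B & ~A) | C   [De Morgan]
⇔ (B & ~A) | (~B & ~A) | C   [double negation]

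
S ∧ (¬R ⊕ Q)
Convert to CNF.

S ∧ (¬R ∨ Q) ∧ (R ∨ ¬Q)

S ∧ (¬R ⊕ Q)
≡ S ∧ (¬R ∨ Q) ∧ ¬(¬R ∧ Q)   (expand ⊕)
≡ S ∧ (¬R ∨ Q) ∧ (¬¬R ∨ ¬Q)   (De Morgan)
≡ S ∧ (¬R ∨ Q) ∧ (R ∨ ¬Q)   (double negation)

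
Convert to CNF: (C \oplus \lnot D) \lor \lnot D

(C \oplus \lnot D) \lor \lnot D
≡ ((C \lor \lnot D) \land \lnot (C \land \lnot D)) \lor \lnot D   [expand \oplus]
≡ ((C \lor \lnot D) \land (\lnot C \lor \lnot \lnot D)) \lor \lnot D   [De Morgan]
≡ ((C \lor \lnot D) \land (\lnot C \lor D)) \lor \lnot D   [double negation]
≡ (C \lor \lnot D \lor \lnot D) \land (\lnot C \lor D \lor \lnot D)   [distribute \lor over \land]
≡ C \lor \lnot D   [simplify]

C \lor \lnot D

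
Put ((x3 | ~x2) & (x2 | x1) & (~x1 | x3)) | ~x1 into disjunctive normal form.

(x3 & x2) | (x3 & x1) | ~x1

((x3 | ~x2) & (x2 | x1) & (~x1 | x3)) | ~x1
= (x3 & x2 & ~x1) | (x3 & x2 & x3) | (x3 & x1 & ~x1) | (x3 & x1 & x3) | (~x2 & x2 & ~x1) | (~x2 & x2 & x3) | (~x2 & x1 & ~x1) | (~x2 & x1 & x3) | ~x1   [distribute & over |]
= (x3 & x2) | (x3 & x1) | ~x1   [simplify]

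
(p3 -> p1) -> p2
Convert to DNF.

(p3 -> p1) -> p2
⇔ ~(p3 -> p1) | p2   (eliminate ->)
⇔ ~(~p3 | p1) | p2   (eliminate ->)
⇔ (~~p3 & ~p1) | p2   (De Morgan)
⇔ (p3 & ~p1) | p2   (double negation)

(p3 & ~p1) | p2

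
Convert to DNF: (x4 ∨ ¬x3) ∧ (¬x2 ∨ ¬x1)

(x4 ∧ ¬x2) ∨ (x4 ∧ ¬x1) ∨ (¬x3 ∧ ¬x2) ∨ (¬x3 ∧ ¬x1)

(x4 ∨ ¬x3) ∧ (¬x2 ∨ ¬x1)
≡ (x4 ∧ ¬x2) ∨ (x4 ∧ ¬x1) ∨ (¬x3 ∧ ¬x2) ∨ (¬x3 ∧ ¬x1)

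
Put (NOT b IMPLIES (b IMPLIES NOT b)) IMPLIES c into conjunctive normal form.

(NOT b IMPLIES (b IMPLIES NOT b)) IMPLIES c
≡ NOT (NOT b IMPLIES (b IMPLIES NOT b)) OR c   — eliminate IMPLIES
≡ NOT (NOT NOT b OR (b IMPLIES NOT b)) OR c   — eliminate IMPLIES
≡ NOT (NOT NOT b OR NOT b OR NOT b) OR c   — eliminate IMPLIES
≡ (NOT NOT NOT b AND NOT NOT b AND NOT NOT b) OR c   — De Morgan
≡ (NOT b AND NOT NOT b AND NOT NOT b) OR c   — double negation
≡ (NOT b AND b AND NOT NOT b) OR c   — double negation
≡ (NOT b AND b AND b) OR c   — double negation
≡ (NOT b OR c) AND (b OR c) AND (b OR c)   — distribute OR over AND
≡ (NOT b OR c) AND (b OR c)   — simplify

(NOT b OR c) AND (b OR c)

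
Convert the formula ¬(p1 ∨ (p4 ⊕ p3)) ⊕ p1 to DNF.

¬(p1 ∨ (p4 ⊕ p3)) ⊕ p1
≡ ¬(p1 ∨ (p4 ⊕ p3)) ∧ ¬p1 ∨ ¬¬(p1 ∨ (p4 ⊕ p3)) ∧ p1   — expand ⊕
≡ ¬(p1 ∨ p4 ∧ ¬p3 ∨ ¬p4 ∧ p3) ∧ ¬p1 ∨ ¬¬(p1 ∨ (p4 ⊕ p3)) ∧ p1   — expand ⊕
≡ ¬(p1 ∨ p4 ∧ ¬p3 ∨ ¬p4 ∧ p3) ∧ ¬p1 ∨ ¬¬(p1 ∨ p4 ∧ ¬p3 ∨ ¬p4 ∧ p3) ∧ p1   — expand ⊕
≡ ¬p1 ∧ ¬(p4 ∧ ¬p3) ∧ ¬(¬p4 ∧ p3) ∧ ¬p1 ∨ ¬¬(p1 ∨ p4 ∧ ¬p3 ∨ ¬p4 ∧ p3) ∧ p1   — De Morgan
≡ ¬p1 ∧ (¬p4 ∨ ¬¬p3) ∧ ¬(¬p4 ∧ p3) ∧ ¬p1 ∨ ¬¬(p1 ∨ p4 ∧ ¬p3 ∨ ¬p4 ∧ p3) ∧ p1   — De Morgan
≡ ¬p1 ∧ (¬p4 ∨ p3) ∧ ¬(¬p4 ∧ p3) ∧ ¬p1 ∨ ¬¬(p1 ∨ p4 ∧ ¬p3 ∨ ¬p4 ∧ p3) ∧ p1   — double negation
≡ ¬p1 ∧ (¬p4 ∨ p3) ∧ (¬¬p4 ∨ ¬p3) ∧ ¬p1 ∨ ¬¬(p1 ∨ p4 ∧ ¬p3 ∨ ¬p4 ∧ p3) ∧ p1   — De Morgan
≡ ¬p1 ∧ (¬p4 ∨ p3) ∧ (p4 ∨ ¬p3) ∧ ¬p1 ∨ ¬¬(p1 ∨ p4 ∧ ¬p3 ∨ ¬p4 ∧ p3) ∧ p1   — double negation
≡ ¬p1 ∧ (¬p4 ∨ p3) ∧ (p4 ∨ ¬p3) ∧ ¬p1 ∨ (p1 ∨ p4 ∧ ¬p3 ∨ ¬p4 ∧ p3) ∧ p1   — double negation
≡ ¬p1 ∧ ¬p4 ∧ p4 ∧ ¬p1 ∨ ¬p1 ∧ ¬p4 ∧ ¬p3 ∧ ¬p1 ∨ ¬p1 ∧ p3 ∧ p4 ∧ ¬p1 ∨ ¬p1 ∧ p3 ∧ ¬p3 ∧ ¬p1 ∨ p1 ∧ p1 ∨ p4 ∧ ¬p3 ∧ p1 ∨ ¬p4 ∧ p3 ∧ p1   — distribute ∧ over ∨
≡ ¬p1 ∧ ¬p4 ∧ ¬p3 ∨ ¬p1 ∧ p3 ∧ p4 ∨ p1   — simplify

¬p1 ∧ ¬p4 ∧ ¬p3 ∨ ¬p1 ∧ p3 ∧ p4 ∨ p1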